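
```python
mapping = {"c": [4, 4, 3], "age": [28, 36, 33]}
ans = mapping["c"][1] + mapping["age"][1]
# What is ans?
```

Trace:
`mapping = {"c": [4, 4, 3], "age": [28, 36, 33]}` → mapping = {'c': [4, 4, 3], 'age': [28, 36, 33]}
`ans = mapping["c"][1] + mapping["age"][1]` → ans = 40
So ans = 40

Answer: 40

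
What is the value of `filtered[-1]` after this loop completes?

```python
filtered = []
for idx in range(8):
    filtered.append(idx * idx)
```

Last element of squares 0 to 7
`filtered` takes the values: [] → [0] → [0, 1] → [0, 1, 4] → [0, 1, 4, 9] → [0, 1, 4, 9, 16] → [0, 1, 4, 9, 16, 25] → [0, 1, 4, 9, 16, 25, 36] → [0, 1, 4, 9, 16, 25, 36, 49]
So `filtered[-1]` = 49

Answer: 49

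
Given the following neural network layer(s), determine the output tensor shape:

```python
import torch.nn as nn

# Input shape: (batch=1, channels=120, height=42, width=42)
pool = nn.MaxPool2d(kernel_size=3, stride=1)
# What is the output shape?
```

Input: (1, 120, 42, 42) -> Output: (1, 120, 40, 40)

Answer: (1, 120, 40, 40)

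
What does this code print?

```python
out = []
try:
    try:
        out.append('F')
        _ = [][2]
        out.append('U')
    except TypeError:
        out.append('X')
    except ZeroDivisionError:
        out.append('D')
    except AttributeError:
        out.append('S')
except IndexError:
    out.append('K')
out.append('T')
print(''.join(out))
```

Execution trace: 'F' (try body) → 'K' (outer except IndexError) → 'T' (after the try/except). Output: FKT

Answer: FKT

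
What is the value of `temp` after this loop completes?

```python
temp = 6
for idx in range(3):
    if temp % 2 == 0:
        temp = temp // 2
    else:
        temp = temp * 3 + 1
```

Collatz-style transformation from 6
`temp` takes the values: 6 → 3 → 10 → 5

Answer: 5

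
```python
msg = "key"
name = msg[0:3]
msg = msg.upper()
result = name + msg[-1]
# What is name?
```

Trace:
`msg = "key"` → msg = 'key'
`name = msg[0:3]` → name = 'key'
`msg = msg.upper()` → msg = 'KEY'
`result = name + msg[-1]` → result = 'keyY'
So name = 'key'

Answer: 'key'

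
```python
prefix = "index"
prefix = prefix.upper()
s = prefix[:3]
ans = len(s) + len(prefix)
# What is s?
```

Trace:
`prefix = "index"` → prefix = 'index'
`prefix = prefix.upper()` → prefix = 'INDEX'
`s = prefix[:3]` → s = 'IND'
`ans = len(s) + len(prefix)` → ans = 8
So s = 'IND'

Answer: 'IND'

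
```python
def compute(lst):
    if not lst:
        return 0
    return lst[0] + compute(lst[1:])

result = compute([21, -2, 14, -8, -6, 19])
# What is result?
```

21 + (-2) + 14 + (-8) + (-6) + 19 + 0 = 38

Answer: 38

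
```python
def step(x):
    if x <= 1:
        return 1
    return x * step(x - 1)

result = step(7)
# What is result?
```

step(7) = 7 * 6 * 5 * 4 * 3 * 2 * 1 = 5040

Answer: 5040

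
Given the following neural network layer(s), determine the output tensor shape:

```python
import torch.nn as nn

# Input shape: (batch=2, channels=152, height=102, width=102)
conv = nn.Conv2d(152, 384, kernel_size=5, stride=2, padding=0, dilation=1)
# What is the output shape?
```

Input: (2, 152, 102, 102) -> Output: (2, 384, 49, 49)

Answer: (2, 384, 49, 49)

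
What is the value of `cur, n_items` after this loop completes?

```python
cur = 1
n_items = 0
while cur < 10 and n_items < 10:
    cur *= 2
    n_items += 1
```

Double until >= 10 or 10 iterations
`cur, n_items` takes the values: (1, 0) → (2, 0) → (2, 1) → (4, 1) → (4, 2) → (8, 2) → (8, 3) → (16, 3) → (16, 4)

Answer: 16, 4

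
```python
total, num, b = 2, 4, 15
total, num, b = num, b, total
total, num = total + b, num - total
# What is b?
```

Trace:
`total, num, b = 2, 4, 15` → total = 2; num = 4; b = 15
`total, num, b = num, b, total` → total = 4; num = 15; b = 2
`total, num = total + b, num - total` → total = 6; num = 11
So b = 2

Answer: 2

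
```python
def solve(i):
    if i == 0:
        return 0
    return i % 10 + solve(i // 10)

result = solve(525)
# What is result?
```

Sum of digits of 525: 5 + 2 + 5 = 12

Answer: 12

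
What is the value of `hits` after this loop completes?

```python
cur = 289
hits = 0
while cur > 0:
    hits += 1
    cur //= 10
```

Count digits by repeated division by 10
`hits` takes the values: 0 → 1 → 2 → 3

Answer: 3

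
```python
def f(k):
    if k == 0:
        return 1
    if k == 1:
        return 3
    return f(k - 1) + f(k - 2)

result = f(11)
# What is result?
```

Build up from base cases: f(0)=1, f(1)=3, f(2)=4, f(3)=7, f(4)=11, f(5)=18, f(6)=29, ..., f(11)=322

Answer: 322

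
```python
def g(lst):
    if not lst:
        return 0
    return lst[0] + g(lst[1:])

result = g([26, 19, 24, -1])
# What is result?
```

26 + 19 + 24 + (-1) + 0 = 68

Answer: 68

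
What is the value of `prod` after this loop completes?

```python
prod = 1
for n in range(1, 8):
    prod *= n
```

7! = 5040
`prod` takes the values: 1 → 2 → 6 → 24 → 120 → 720 → 5040

Answer: 5040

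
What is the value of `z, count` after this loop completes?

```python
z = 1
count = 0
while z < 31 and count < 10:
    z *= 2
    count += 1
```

Double until >= 31 or 10 iterations
`z, count` takes the values: (1, 0) → (2, 0) → (2, 1) → (4, 1) → (4, 2) → (8, 2) → (8, 3) → (16, 3) → (16, 4) → (32, 4) → (32, 5)

Answer: 32, 5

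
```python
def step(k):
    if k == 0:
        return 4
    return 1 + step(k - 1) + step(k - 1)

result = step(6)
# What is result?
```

step(k) = 1 + 2·step(k-1), step(0)=4. Closed form: (4+1)·2^6 - 1 = 319.

Answer: 319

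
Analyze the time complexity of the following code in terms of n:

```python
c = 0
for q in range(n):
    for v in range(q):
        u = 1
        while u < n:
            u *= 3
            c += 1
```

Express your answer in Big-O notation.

Each loop level contributes: n × n × log n. Multiplying the contributions gives O(n^2 log n).

Answer: O(n^2 log n)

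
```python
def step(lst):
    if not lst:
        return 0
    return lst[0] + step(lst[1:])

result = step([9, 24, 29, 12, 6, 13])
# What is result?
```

9 + 24 + 29 + 12 + 6 + 13 + 0 = 93

Answer: 93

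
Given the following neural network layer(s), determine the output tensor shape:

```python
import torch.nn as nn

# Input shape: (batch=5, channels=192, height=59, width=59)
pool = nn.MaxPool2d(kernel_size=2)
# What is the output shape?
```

Input: (5, 192, 59, 59) -> Output: (5, 192, 29, 29)

Answer: (5, 192, 29, 29)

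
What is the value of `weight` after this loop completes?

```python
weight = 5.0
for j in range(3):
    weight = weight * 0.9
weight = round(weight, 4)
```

Exponential decay: 5.0 * 0.9^3
`weight` takes the values: 5.0 → 4.5 → 4.05 → 3.645

Answer: 3.645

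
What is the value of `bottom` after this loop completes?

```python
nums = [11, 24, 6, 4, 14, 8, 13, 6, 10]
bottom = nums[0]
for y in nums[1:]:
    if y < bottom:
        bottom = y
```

Minimum of [11, 24, 6, 4, 14, 8, 13, 6, 10]
`bottom` takes the values: 11 → 6 → 4

Answer: 4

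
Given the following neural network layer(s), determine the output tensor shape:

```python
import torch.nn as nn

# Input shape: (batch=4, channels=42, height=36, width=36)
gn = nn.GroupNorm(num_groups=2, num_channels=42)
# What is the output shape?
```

Input: (4, 42, 36, 36) -> Output: (4, 42, 36, 36)

Answer: (4, 42, 36, 36)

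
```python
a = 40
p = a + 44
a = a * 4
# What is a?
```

Trace:
`a = 40` → a = 40
`p = a + 44` → p = 84
`a = a * 4` → a = 160
So a = 160

Answer: 160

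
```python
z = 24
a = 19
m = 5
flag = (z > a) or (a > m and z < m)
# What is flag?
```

Trace:
`z = 24` → z = 24
`a = 19` → a = 19
`m = 5` → m = 5
`flag = (z > a) or (a > m and z < m)` → flag = True
So flag = True

Answer: True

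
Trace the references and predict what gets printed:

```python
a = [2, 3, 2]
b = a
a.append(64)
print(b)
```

Key concept: basic list aliasing.
Step by step:
`a = [2, 3, 2]` → a = [2, 3, 2]
`b = a` → b = [2, 3, 2] (same object as a)
`a.append(64)` → a = [2, 3, 2, 64] (same object as b); b = [2, 3, 2, 64] (same object as a)
`print(b)` → prints [2, 3, 2, 64]

Answer: [2, 3, 2, 64]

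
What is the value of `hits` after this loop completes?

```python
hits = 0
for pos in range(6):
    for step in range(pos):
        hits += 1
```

Triangle number: 0+1+2+...+5
`hits` takes the values: 0 → 1 → 2 → 3 → 4 → 5 → 6 → 7 → 8 → 9 → 10 → 11 → 12 → 13 → 14 → 15

Answer: 15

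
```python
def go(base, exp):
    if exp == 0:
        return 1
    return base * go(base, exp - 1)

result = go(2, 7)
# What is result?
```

go(2, 7) = 2 * 2 * 2 * 2 * 2 * 2 * 2 = 128

Answer: 128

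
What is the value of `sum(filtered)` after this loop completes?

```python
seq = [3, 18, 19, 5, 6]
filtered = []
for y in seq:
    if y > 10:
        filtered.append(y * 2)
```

Sum of doubled values > 10
`filtered` takes the values: [] → [36] → [36, 38]
So `sum(filtered)` = 74

Answer: 74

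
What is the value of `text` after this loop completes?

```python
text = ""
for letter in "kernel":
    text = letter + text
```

Reverse 'kernel'
`text` takes the values: "" → "k" → "ek" → "rek" → "nrek" → "enrek" → "lenrek"

Answer: "lenrek"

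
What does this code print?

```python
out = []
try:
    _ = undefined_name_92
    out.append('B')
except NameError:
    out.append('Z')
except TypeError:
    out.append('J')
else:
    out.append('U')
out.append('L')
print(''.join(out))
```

Execution trace: 'Z' (except NameError) → 'L' (after the try/except). Output: ZL

Answer: ZL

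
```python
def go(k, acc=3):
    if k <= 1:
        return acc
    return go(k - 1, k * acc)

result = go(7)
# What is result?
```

Accumulator trace (n, acc): (7, 3) -> (6, 21) -> (5, 126) -> (4, 630) -> (3, 2520) -> (2, 7560) -> (1, 15120) -> return 15120

Answer: 15120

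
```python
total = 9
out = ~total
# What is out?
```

Trace:
`total = 9` → total = 9
`out = ~total` → out = -10
So out = -10

Answer: -10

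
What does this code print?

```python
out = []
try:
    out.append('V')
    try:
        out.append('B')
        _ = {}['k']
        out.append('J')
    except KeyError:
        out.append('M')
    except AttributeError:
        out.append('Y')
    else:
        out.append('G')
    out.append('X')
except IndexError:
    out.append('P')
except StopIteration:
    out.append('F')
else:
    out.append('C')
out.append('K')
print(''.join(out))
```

Execution trace: 'V' (try body) → 'B' (inner try body) → 'M' (inner except KeyError) → 'X' (try body, no exception) → 'C' (else) → 'K' (after the try/except). Output: VBMXCK

Answer: VBMXCK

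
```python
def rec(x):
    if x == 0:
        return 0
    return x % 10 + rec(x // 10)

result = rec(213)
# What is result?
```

Sum of digits of 213: 3 + 1 + 2 = 6

Answer: 6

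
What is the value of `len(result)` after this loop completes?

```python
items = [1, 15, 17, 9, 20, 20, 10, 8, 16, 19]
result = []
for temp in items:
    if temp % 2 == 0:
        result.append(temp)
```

Count even numbers in [1, 15, 17, 9, 20, 20, 10, 8, 16, 19]
`result` takes the values: [] → [20] → [20, 20] → [20, 20, 10] → [20, 20, 10, 8] → [20, 20, 10, 8, 16]
So `len(result)` = 5

Answer: 5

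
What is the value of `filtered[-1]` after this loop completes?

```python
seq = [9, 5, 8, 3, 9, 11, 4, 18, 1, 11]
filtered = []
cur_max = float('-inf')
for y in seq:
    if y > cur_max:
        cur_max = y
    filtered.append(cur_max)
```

Running max ends at 18
`filtered` takes the values: [] → [9] → [9, 9] → [9, 9, 9] → [9, 9, 9, 9] → [9, 9, 9, 9, 9] → [9, 9, 9, 9, 9, 11] → [9, 9, 9, 9, 9, 11, 11] → [9, 9, 9, 9, 9, 11, 11, 18] → [9, 9, 9, 9, 9, 11, 11, 18, 18] → [9, 9, 9, 9, 9, 11, 11, 18, 18, 18]
So `filtered[-1]` = 18

Answer: 18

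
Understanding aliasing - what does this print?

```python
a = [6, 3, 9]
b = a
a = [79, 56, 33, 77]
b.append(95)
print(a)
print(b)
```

Key concept: rebinding vs mutation: a is rebound to a new list, b still points at the original.
Step by step:
`a = [6, 3, 9]` → a = [6, 3, 9]
`b = a` → b = [6, 3, 9] (same object as a)
`a = [79, 56, 33, 77]` → a = [79, 56, 33, 77]
`b.append(95)` → b = [6, 3, 9, 95]
`print(a)` → prints [79, 56, 33, 77]
`print(b)` → prints [6, 3, 9, 95]

Answer:
[79, 56, 33, 77]
[6, 3, 9, 95]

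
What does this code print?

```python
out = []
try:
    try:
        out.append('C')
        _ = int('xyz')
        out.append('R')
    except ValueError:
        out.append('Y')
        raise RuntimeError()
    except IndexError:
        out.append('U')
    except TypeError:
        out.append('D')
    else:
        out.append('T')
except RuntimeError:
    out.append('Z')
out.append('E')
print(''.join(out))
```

Execution trace: 'C' (inner try body) → 'Y' (inner except ValueError) → 'Z' (outer except RuntimeError) → 'E' (after the try/except). Output: CYZE

Answer: CYZE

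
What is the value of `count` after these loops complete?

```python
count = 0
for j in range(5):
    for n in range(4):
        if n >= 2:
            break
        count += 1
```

Inner breaks at 2, outer runs 5 times
`count` takes the values: 0 → 1 → 2 → 3 → 4 → 5 → 6 → 7 → 8 → 9 → 10

Answer: 10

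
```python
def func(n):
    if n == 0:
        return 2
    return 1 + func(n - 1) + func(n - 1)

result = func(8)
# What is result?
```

func(n) = 1 + 2·func(n-1), func(0)=2. Closed form: (2+1)·2^8 - 1 = 767.

Answer: 767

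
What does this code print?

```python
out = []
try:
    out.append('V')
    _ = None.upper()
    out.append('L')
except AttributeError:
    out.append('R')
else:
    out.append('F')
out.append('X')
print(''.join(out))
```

Execution trace: 'V' (try body) → 'R' (except AttributeError) → 'X' (after the try/except). Output: VRX

Answer: VRX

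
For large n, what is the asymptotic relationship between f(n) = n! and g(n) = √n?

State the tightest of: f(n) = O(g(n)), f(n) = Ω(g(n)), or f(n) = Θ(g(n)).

n! vs √n: f(n) = Ω(g(n)) but not O(g(n)) — n! grows strictly faster than √n.

Answer: f(n) = Ω(g(n)) but not O(g(n)) — n! grows strictly faster than √n.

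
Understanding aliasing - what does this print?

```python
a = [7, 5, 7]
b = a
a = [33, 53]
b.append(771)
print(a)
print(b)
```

Key concept: rebinding vs mutation: a is rebound to a new list, b still points at the original.
Step by step:
`a = [7, 5, 7]` → a = [7, 5, 7]
`b = a` → b = [7, 5, 7] (same object as a)
`a = [33, 53]` → a = [33, 53]
`b.append(771)` → b = [7, 5, 7, 771]
`print(a)` → prints [33, 53]
`print(b)` → prints [7, 5, 7, 771]

Answer:
[33, 53]
[7, 5, 7, 771]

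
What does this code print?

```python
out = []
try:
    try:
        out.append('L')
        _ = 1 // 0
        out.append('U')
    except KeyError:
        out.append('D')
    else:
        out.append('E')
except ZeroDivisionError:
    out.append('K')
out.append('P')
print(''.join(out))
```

Execution trace: 'L' (try body) → 'K' (outer except ZeroDivisionError) → 'P' (after the try/except). Output: LKP

Answer: LKP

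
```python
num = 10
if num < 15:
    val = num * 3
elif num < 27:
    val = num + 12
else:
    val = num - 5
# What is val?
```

Trace:
`num = 10` → num = 10
`if num < 15: ...` → num < 15 is True → val = 30
So val = 30

Answer: 30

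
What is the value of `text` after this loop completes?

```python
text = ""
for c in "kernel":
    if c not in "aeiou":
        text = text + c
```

Remove vowels from 'kernel'
`text` takes the values: "" → "k" → "kr" → "krn" → "krnl"

Answer: "krnl"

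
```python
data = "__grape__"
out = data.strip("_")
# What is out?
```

Trace:
`data = "__grape__"` → data = '__grape__'
`out = data.strip("_")` → out = 'grape'
So out = 'grape'

Answer: 'grape'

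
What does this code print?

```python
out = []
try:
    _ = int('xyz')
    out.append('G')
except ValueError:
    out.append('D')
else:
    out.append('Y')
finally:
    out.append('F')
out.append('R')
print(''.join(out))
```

Execution trace: 'D' (except ValueError) → 'F' (finally) → 'R' (after the try/except). Output: DFR

Answer: DFR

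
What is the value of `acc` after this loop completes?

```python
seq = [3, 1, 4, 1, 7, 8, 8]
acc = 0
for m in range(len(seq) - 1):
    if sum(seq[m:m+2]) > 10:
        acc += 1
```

Count windows with sum > 10
`acc` takes the values: 0 → 1 → 2

Answer: 2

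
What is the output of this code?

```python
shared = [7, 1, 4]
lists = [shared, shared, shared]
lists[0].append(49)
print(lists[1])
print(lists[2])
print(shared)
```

Key concept: list of same reference.
Step by step:
`shared = [7, 1, 4]` → shared = [7, 1, 4]
`lists = [shared, shared, shared]` → lists = [[7, 1, 4], [7, 1, 4], [7, 1, 4]]
`lists[0].append(49)` → shared = [7, 1, 4, 49]; lists = [[7, 1, 4, 49], [7, 1, 4, 49], [7, 1, 4, 49]]
`print(lists[1])` → prints [7, 1, 4, 49]
`print(lists[2])` → prints [7, 1, 4, 49]
`print(shared)` → prints [7, 1, 4, 49]

Answer:
[7, 1, 4, 49]
[7, 1, 4, 49]
[7, 1, 4, 49]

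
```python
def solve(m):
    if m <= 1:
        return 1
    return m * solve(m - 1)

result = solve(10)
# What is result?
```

solve(10) = 10 * 9 * 8 * 7 * 6 * 5 * 4 * 3 * 2 * 1 = 3628800

Answer: 3628800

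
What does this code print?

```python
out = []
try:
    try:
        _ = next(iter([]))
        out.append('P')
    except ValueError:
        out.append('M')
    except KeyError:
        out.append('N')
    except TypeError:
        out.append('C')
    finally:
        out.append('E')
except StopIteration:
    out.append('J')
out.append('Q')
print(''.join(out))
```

Execution trace: 'E' (finally) → 'J' (outer except StopIteration) → 'Q' (after the try/except). Output: EJQ

Answer: EJQ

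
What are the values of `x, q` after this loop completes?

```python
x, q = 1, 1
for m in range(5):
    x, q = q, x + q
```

Fibonacci: after 5 iterations
`x, q` takes the values: (1, 1) → (1, 2) → (2, 3) → (3, 5) → (5, 8) → (8, 13)

Answer: 8, 13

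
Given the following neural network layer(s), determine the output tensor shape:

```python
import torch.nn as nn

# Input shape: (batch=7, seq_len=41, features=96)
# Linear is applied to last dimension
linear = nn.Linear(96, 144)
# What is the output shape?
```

Input: (7, 41, 96) -> Output: (7, 41, 144)

Answer: (7, 41, 144)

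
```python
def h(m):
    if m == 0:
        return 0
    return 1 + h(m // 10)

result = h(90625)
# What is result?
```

Count of digits of 90625: 5

Answer: 5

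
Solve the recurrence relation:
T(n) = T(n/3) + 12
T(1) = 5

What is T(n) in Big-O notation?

Each step divides n by 3 and adds 12. After log_3(n) steps we reach T(1)=5. So T(n) = 12·log_3(n) + 5 = O(log n).

Answer: O(log n)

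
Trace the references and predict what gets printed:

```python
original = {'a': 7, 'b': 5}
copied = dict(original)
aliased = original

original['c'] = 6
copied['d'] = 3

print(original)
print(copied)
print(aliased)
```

Key concept: dict() creates copy, assignment creates alias.
Step by step:
`original = {'a': 7, 'b': 5}` → original = {'a': 7, 'b': 5}
`copied = dict(original)` → copied = {'a': 7, 'b': 5}
`aliased = original` → aliased = {'a': 7, 'b': 5} (same object as original)
`original['c'] = 6` → original = {'a': 7, 'b': 5, 'c': 6} (same object as aliased); aliased = {'a': 7, 'b': 5, 'c': 6} (same object as original)
`copied['d'] = 3` → copied = {'a': 7, 'b': 5, 'd': 3}
`print(original)` → prints {'a': 7, 'b': 5, 'c': 6}
`print(copied)` → prints {'a': 7, 'b': 5, 'd': 3}
`print(aliased)` → prints {'a': 7, 'b': 5, 'c': 6}

Answer:
{'a': 7, 'b': 5, 'c': 6}
{'a': 7, 'b': 5, 'd': 3}
{'a': 7, 'b': 5, 'c': 6}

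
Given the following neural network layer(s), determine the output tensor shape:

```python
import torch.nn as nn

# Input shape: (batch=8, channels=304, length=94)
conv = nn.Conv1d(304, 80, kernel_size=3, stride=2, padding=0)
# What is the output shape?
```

Input: (8, 304, 94) -> Output: (8, 80, 46)

Answer: (8, 80, 46)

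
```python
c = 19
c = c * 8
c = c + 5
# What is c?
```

Trace:
`c = 19` → c = 19
`c = c * 8` → c = 152
`c = c + 5` → c = 157
So c = 157

Answer: 157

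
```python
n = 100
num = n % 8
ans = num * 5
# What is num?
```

Trace:
`n = 100` → n = 100
`num = n % 8` → num = 4
`ans = num * 5` → ans = 20
So num = 4

Answer: 4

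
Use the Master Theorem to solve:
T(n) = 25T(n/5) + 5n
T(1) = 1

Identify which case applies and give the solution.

a=25, b=5, f(n)=5n. log_5(25) = 2. Since c=1 < 2, Case 1 applies: T(n) = Θ(n^log_b(a)) = O(n^2).

Answer: O(n^2) - Case 1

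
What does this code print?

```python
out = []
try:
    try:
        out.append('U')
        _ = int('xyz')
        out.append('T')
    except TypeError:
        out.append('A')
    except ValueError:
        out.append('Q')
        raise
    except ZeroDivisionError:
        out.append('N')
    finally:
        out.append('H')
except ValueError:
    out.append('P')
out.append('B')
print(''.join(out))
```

Execution trace: 'U' (inner try body) → 'Q' (inner except ValueError) → 'H' (inner finally) → 'P' (outer except ValueError) → 'B' (after the try/except). Output: UQHPB

Answer: UQHPB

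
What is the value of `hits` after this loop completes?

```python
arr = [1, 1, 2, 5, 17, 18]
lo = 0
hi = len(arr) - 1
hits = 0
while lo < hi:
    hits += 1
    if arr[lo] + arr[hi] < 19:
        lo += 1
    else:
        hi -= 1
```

Steps to find pair summing to 19
`hits` takes the values: 0 → 1 → 2 → 3 → 4 → 5

Answer: 5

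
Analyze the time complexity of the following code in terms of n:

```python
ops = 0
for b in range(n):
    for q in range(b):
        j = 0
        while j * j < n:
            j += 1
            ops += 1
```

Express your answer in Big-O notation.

Each loop level contributes: n × n × √n. Multiplying the contributions gives O(n^2√n).

Answer: O(n^2√n)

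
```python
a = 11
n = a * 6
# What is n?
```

Trace:
`a = 11` → a = 11
`n = a * 6` → n = 66
So n = 66

Answer: 66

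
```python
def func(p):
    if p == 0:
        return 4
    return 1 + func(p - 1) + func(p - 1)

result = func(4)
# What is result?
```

func(p) = 1 + 2·func(p-1), func(0)=4. Closed form: (4+1)·2^4 - 1 = 79.

Answer: 79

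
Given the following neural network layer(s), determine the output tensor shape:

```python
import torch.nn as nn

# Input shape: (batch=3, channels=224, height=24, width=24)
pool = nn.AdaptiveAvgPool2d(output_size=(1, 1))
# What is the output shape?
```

Input: (3, 224, 24, 24) -> Output: (3, 224, 1, 1)

Answer: (3, 224, 1, 1)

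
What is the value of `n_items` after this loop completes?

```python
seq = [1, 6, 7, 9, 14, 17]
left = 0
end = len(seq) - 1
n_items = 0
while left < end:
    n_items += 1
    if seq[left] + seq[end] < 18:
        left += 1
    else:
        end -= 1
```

Steps to find pair summing to 18
`n_items` takes the values: 0 → 1 → 2 → 3 → 4 → 5

Answer: 5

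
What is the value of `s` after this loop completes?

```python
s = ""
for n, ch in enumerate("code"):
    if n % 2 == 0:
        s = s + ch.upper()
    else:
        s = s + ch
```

Uppercase even positions in 'code'
`s` takes the values: "" → "C" → "Co" → "CoD" → "CoDe"

Answer: "CoDe"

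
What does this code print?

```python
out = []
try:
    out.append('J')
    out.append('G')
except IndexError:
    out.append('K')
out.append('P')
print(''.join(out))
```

Execution trace: 'J' (try body) → 'G' (try body, no exception) → 'P' (after the try/except). Output: JGP

Answer: JGP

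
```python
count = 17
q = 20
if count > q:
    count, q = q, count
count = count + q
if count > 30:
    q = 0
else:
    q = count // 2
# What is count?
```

Trace:
`count = 17` → count = 17
`q = 20` → q = 20
`if count > q: ...` → count > q is False → no variable changes
`count = count + q` → count = 37
`if count > 30: ...` → count > 30 is True → q = 0
So count = 37

Answer: 37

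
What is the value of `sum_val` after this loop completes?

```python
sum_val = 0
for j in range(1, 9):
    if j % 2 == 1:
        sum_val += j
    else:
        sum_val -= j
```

Add odd, subtract even
`sum_val` takes the values: 0 → 1 → -1 → 2 → -2 → 3 → -3 → 4 → -4

Answer: -4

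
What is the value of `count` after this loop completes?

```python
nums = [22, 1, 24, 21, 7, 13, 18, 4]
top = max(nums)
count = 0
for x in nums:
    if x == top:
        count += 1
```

Count of max value 24 in [22, 1, 24, 21, 7, 13, 18, 4]
`count` takes the values: 0 → 1

Answer: 1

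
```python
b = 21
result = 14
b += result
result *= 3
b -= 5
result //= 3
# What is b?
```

Trace:
`b = 21` → b = 21
`result = 14` → result = 14
`b += result` → b = 35
`result *= 3` → result = 42
`b -= 5` → b = 30
`result //= 3` → result = 14
So b = 30

Answer: 30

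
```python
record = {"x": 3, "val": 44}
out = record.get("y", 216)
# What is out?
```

Trace:
`record = {"x": 3, "val": 44}` → record = {'x': 3, 'val': 44}
`out = record.get("y", 216)` → out = 216
So out = 216

Answer: 216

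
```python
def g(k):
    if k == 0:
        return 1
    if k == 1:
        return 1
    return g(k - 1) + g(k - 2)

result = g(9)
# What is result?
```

Build up from base cases: g(0)=1, g(1)=1, g(2)=2, g(3)=3, g(4)=5, g(5)=8, g(6)=13, ..., g(9)=55

Answer: 55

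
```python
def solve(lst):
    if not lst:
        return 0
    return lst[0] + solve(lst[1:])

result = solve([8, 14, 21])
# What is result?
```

8 + 14 + 21 + 0 = 43

Answer: 43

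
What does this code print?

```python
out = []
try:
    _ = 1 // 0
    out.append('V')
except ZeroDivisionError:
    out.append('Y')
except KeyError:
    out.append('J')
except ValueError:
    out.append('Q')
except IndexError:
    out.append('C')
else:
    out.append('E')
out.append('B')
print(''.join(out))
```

Execution trace: 'Y' (except ZeroDivisionError) → 'B' (after the try/except). Output: YB

Answer: YB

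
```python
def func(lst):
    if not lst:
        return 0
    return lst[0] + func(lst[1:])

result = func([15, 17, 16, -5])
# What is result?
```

15 + 17 + 16 + (-5) + 0 = 43

Answer: 43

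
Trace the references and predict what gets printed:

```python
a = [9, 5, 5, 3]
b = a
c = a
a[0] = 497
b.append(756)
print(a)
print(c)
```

Key concept: multiple aliases.
Step by step:
`a = [9, 5, 5, 3]` → a = [9, 5, 5, 3]
`b = a` → b = [9, 5, 5, 3] (same object as a)
`c = a` → c = [9, 5, 5, 3] (same object as a, b)
`a[0] = 497` → a = [497, 5, 5, 3] (same object as b, c); b = [497, 5, 5, 3] (same object as a, c); c = [497, 5, 5, 3] (same object as a, b)
`b.append(756)` → a = [497, 5, 5, 3, 756] (same object as b, c); b = [497, 5, 5, 3, 756] (same object as a, c); c = [497, 5, 5, 3, 756] (same object as a, b)
`print(a)` → prints [497, 5, 5, 3, 756]
`print(c)` → prints [497, 5, 5, 3, 756]

Answer:
[497, 5, 5, 3, 756]
[497, 5, 5, 3, 756]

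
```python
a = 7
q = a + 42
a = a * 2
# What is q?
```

Trace:
`a = 7` → a = 7
`q = a + 42` → q = 49
`a = a * 2` → a = 14
So q = 49

Answer: 49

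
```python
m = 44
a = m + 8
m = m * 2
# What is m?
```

Trace:
`m = 44` → m = 44
`a = m + 8` → a = 52
`m = m * 2` → m = 88
So m = 88

Answer: 88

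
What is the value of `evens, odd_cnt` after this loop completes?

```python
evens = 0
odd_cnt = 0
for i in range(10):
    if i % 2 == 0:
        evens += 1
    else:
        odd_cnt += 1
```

Count evens and odds in range(10)
`evens, odd_cnt` takes the values: (0, 0) → (1, 0) → (1, 1) → (2, 1) → (2, 2) → (3, 2) → (3, 3) → (4, 3) → (4, 4) → (5, 4) → (5, 5)

Answer: 5, 5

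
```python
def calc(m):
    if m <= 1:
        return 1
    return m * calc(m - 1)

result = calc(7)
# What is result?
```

calc(7) = 7 * 6 * 5 * 4 * 3 * 2 * 1 = 5040

Answer: 5040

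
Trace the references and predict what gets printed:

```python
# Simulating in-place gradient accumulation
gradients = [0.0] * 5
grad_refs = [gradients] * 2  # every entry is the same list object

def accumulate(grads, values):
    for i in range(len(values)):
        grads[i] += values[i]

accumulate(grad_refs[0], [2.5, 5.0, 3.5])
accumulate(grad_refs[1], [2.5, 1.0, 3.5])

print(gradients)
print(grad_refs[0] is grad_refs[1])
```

Key concept: gradient accumulation aliasing.
Step by step:
`gradients = [0.0] * 5` → gradients = [0.0, 0.0, 0.0, 0.0, 0.0]
`grad_refs = [gradients] * 2` → grad_refs = [[0.0, 0.0, 0.0, 0.0, 0.0], [0.0, 0.0, 0.0, 0.0, 0.0]]
`accumulate(grad_refs[0], [2.5, 5.0, 3.5])` → gradients = [2.5, 5.0, 3.5, 0.0, 0.0]; grad_refs = [[2.5, 5.0, 3.5, 0.0, 0.0], [2.5, 5.0, 3.5, 0.0, 0.0]]
`accumulate(grad_refs[1], [2.5, 1.0, 3.5])` → gradients = [5.0, 6.0, 7.0, 0.0, 0.0]; grad_refs = [[5.0, 6.0, 7.0, 0.0, 0.0], [5.0, 6.0, 7.0, 0.0, 0.0]]
`print(gradients)` → prints [5.0, 6.0, 7.0, 0.0, 0.0]
`print(grad_refs[0] is grad_refs[1])` → prints True

Answer:
[5.0, 6.0, 7.0, 0.0, 0.0]
True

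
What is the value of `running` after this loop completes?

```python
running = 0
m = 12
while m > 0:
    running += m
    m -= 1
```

Sum 12 down to 1
`running` takes the values: 0 → 12 → 23 → 33 → 42 → 50 → 57 → 63 → 68 → 72 → 75 → 77 → 78

Answer: 78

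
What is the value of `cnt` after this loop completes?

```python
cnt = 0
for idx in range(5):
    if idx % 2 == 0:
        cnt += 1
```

Count numbers divisible by 2 in range(5)
`cnt` takes the values: 0 → 1 → 2 → 3

Answer: 3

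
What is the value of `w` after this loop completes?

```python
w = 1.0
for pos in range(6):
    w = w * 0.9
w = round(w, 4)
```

Exponential decay: 1.0 * 0.9^6
`w` takes the values: 1.0 → 0.9 → 0.81 → 0.729 → 0.6561 → 0.59049 → 0.531441 → 0.5314

Answer: 0.5314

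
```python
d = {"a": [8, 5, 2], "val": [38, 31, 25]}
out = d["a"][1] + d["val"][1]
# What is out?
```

Trace:
`d = {"a": [8, 5, 2], "val": [38, 31, 25]}` → d = {'a': [8, 5, 2], 'val': [38, 31, 25]}
`out = d["a"][1] + d["val"][1]` → out = 36
So out = 36

Answer: 36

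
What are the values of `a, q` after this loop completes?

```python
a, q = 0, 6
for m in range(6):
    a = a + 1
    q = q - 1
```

a goes 0→6, q goes 6→0
`a, q` takes the values: (0, 6) → (1, 6) → (1, 5) → (2, 5) → (2, 4) → (3, 4) → (3, 3) → (4, 3) → (4, 2) → (5, 2) → (5, 1) → (6, 1) → (6, 0)

Answer: 6, 0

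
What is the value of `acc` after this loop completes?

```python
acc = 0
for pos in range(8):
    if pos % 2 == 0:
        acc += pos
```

Sum of even numbers 0 to 7
`acc` takes the values: 0 → 2 → 6 → 12

Answer: 12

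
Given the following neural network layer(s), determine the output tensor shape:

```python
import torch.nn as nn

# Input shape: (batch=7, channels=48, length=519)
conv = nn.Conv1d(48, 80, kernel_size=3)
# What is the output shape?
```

Input: (7, 48, 519) -> Output: (7, 80, 517)

Answer: (7, 80, 517)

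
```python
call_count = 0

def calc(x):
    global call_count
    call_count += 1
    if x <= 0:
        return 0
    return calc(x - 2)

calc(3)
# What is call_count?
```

Linear recursion stepping by 2: 3 calls from x=3 down to ≤0.

Answer: 3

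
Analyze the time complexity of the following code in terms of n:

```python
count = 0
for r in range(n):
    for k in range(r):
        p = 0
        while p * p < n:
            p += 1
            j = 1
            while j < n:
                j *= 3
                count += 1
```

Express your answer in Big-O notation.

Each loop level contributes: n × n × √n × log n. Multiplying the contributions gives O(n^2√n log n).

Answer: O(n^2√n log n)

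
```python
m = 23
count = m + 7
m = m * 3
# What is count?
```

Trace:
`m = 23` → m = 23
`count = m + 7` → count = 30
`m = m * 3` → m = 69
So count = 30

Answer: 30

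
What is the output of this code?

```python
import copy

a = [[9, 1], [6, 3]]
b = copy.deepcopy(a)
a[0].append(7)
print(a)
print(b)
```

Key concept: deep copy is fully independent.
Step by step:
`a = [[9, 1], [6, 3]]` → a = [[9, 1], [6, 3]]
`b = copy.deepcopy(a)` → b = [[9, 1], [6, 3]]
`a[0].append(7)` → a = [[9, 1, 7], [6, 3]]
`print(a)` → prints [[9, 1, 7], [6, 3]]
`print(b)` → prints [[9, 1], [6, 3]]

Answer:
[[9, 1, 7], [6, 3]]
[[9, 1], [6, 3]]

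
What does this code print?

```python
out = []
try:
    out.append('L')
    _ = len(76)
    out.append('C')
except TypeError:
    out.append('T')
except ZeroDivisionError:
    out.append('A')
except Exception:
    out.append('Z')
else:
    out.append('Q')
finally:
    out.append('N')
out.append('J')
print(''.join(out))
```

Execution trace: 'L' (try body) → 'T' (except TypeError) → 'N' (finally) → 'J' (after the try/except). Output: LTNJ

Answer: LTNJ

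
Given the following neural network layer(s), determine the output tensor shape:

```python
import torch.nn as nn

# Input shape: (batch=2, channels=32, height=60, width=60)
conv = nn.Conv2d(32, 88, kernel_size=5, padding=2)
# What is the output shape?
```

Input: (2, 32, 60, 60) -> Output: (2, 88, 60, 60)

Answer: (2, 88, 60, 60)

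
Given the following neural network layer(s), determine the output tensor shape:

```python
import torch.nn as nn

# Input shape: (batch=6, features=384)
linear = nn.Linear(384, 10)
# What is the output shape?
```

Input: (6, 384) -> Output: (6, 10)

Answer: (6, 10)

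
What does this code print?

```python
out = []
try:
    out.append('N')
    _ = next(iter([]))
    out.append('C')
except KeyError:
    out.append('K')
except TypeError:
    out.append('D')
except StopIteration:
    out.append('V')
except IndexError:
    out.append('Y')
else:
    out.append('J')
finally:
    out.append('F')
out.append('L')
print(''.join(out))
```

Execution trace: 'N' (try body) → 'V' (except StopIteration) → 'F' (finally) → 'L' (after the try/except). Output: NVFL

Answer: NVFL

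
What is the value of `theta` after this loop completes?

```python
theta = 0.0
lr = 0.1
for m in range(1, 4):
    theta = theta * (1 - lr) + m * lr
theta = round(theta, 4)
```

Moving average with lr=0.1
`theta` takes the values: 0.0 → 0.1 → 0.29 → 0.561

Answer: 0.561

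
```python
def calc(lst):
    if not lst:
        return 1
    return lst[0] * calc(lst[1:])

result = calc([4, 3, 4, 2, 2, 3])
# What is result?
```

Product over [4, 3, 4, 2, 2, 3] = 4 * 3 * 4 * 2 * 2 * 3 = 576

Answer: 576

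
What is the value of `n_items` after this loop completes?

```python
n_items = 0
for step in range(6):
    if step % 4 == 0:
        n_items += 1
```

Count numbers divisible by 4 in range(6)
`n_items` takes the values: 0 → 1 → 2

Answer: 2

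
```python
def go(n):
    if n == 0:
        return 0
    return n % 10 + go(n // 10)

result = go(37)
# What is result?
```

Sum of digits of 37: 7 + 3 = 10

Answer: 10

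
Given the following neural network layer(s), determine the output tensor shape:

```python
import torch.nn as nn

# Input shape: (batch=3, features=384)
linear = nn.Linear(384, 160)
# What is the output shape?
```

Input: (3, 384) -> Output: (3, 160)

Answer: (3, 160)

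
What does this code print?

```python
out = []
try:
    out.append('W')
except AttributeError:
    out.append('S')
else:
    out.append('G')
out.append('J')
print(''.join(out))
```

Execution trace: 'W' (try body, no exception) → 'G' (else) → 'J' (after the try/except). Output: WGJ

Answer: WGJ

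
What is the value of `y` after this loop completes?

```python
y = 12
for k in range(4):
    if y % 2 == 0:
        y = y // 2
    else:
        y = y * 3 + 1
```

Collatz-style transformation from 12
`y` takes the values: 12 → 6 → 3 → 10 → 5

Answer: 5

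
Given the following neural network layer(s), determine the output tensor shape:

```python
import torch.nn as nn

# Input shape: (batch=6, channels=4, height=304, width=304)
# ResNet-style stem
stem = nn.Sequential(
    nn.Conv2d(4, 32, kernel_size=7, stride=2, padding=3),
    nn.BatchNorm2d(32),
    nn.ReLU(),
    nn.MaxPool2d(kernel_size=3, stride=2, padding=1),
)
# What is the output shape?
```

Input: (6, 4, 304, 304) -> after Conv2d 7x7 stride=2: (6, 32, 152, 152) -> Output: (6, 32, 76, 76)

Answer: (6, 32, 76, 76)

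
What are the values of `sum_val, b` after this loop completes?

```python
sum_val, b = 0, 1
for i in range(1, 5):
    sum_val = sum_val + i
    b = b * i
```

Sum and factorial of 1 to 4
`sum_val, b` takes the values: (0, 1) → (1, 1) → (3, 1) → (3, 2) → (6, 2) → (6, 6) → (10, 6) → (10, 24)

Answer: 10, 24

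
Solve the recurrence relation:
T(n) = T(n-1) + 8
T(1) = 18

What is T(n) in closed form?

Unrolling: T(n) = T(1) + 8·(n-1) = 18 + 8(n-1) = 8n + 10.

Answer: T(n) = 8n + 10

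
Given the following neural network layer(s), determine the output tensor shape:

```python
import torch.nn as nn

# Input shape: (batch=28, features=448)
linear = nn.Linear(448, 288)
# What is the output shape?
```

Input: (28, 448) -> Output: (28, 288)

Answer: (28, 288)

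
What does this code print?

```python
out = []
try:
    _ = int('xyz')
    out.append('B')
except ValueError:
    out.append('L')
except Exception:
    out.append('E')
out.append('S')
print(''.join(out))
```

Execution trace: 'L' (except ValueError) → 'S' (after the try/except). Output: LS

Answer: LS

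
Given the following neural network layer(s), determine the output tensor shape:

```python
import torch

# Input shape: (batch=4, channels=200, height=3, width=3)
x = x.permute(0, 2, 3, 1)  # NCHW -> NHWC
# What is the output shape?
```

Input: (4, 200, 3, 3) -> Output: (4, 3, 3, 200)

Answer: (4, 3, 3, 200)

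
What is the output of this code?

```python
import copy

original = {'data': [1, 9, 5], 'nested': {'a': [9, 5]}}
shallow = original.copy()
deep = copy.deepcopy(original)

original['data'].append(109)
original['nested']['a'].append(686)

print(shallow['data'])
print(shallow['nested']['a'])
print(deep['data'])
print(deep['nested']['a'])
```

Key concept: comparing shallow vs deep copy.
Step by step:
`original = {'data': [1, 9, 5], 'nested': {'a': [9, 5]}}` → original = {'data': [1, 9, 5], 'nested': {'a': [9, 5]}}
`shallow = original.copy()` → shallow = {'data': [1, 9, 5], 'nested': {'a': [9, 5]}}
`deep = copy.deepcopy(original)` → deep = {'data': [1, 9, 5], 'nested': {'a': [9, 5]}}
`original['data'].append(109)` → original = {'data': [1, 9, 5, 109], 'nested': {'a': [9, 5]}}; shallow = {'data': [1, 9, 5, 109], 'nested': {'a': [9, 5]}}
`original['nested']['a'].append(686)` → original = {'data': [1, 9, 5, 109], 'nested': {'a': [9, 5, 686]}}; shallow = {'data': [1, 9, 5, 109], 'nested': {'a': [9, 5, 686]}}
`print(shallow['data'])` → prints [1, 9, 5, 109]
`print(shallow['nested']['a'])` → prints [9, 5, 686]
`print(deep['data'])` → prints [1, 9, 5]
`print(deep['nested']['a'])` → prints [9, 5]

Answer:
[1, 9, 5, 109]
[9, 5, 686]
[1, 9, 5]
[9, 5]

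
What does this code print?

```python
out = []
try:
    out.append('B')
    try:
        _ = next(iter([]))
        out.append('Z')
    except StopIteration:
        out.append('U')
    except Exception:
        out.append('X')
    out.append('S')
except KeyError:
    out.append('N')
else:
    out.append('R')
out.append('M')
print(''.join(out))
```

Execution trace: 'B' (try body) → 'U' (inner except StopIteration) → 'S' (try body, no exception) → 'R' (else) → 'M' (after the try/except). Output: BUSRM

Answer: BUSRM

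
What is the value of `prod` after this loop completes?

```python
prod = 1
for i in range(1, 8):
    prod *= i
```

7! = 5040
`prod` takes the values: 1 → 2 → 6 → 24 → 120 → 720 → 5040

Answer: 5040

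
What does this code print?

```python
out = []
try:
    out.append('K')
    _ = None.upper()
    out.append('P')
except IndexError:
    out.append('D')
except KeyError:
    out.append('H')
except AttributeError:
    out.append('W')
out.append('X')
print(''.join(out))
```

Execution trace: 'K' (try body) → 'W' (except AttributeError) → 'X' (after the try/except). Output: KWX

Answer: KWX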